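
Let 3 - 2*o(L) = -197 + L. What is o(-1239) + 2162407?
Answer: 4326253/2 ≈ 2.1631e+6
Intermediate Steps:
o(L) = 100 - L/2 (o(L) = 3/2 - (-197 + L)/2 = 3/2 + (197/2 - L/2) = 100 - L/2)
o(-1239) + 2162407 = (100 - ½*(-1239)) + 2162407 = (100 + 1239/2) + 2162407 = 1439/2 + 2162407 = 4326253/2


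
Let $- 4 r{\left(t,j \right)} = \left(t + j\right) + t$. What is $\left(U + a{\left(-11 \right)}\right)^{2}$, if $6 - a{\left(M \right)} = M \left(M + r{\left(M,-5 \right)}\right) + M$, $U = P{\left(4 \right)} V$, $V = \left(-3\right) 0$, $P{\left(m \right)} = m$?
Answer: $\frac{14161}{16} \approx 885.06$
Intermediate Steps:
$r{\left(t,j \right)} = - \frac{t}{2} - \frac{j}{4}$ ($r{\left(t,j \right)} = - \frac{\left(t + j\right) + t}{4} = - \frac{\left(j + t\right) + t}{4} = - \frac{j + 2 t}{4} = - \frac{t}{2} - \frac{j}{4}$)
$V = 0$
$U = 0$ ($U = 4 \cdot 0 = 0$)
$a{\left(M \right)} = 6 - M - M \left(\frac{5}{4} + \frac{M}{2}\right)$ ($a{\left(M \right)} = 6 - \left(M \left(M - \left(- \frac{5}{4} + \frac{M}{2}\right)\right) + M\right) = 6 - \left(M \left(\frac{5}{4} + \frac{M}{2}\right) + M\right) = 6 - \left(M + M \left(\frac{5}{4} + \frac{M}{2}\right)\right) = 6 - M - M \left(\frac{5}{4} + \frac{M}{2}\right)$)
$\left(U + a{\left(-11 \right)}\right)^{2} = \left(0 - \left(- \frac{123}{4} + \frac{121}{2}\right)\right)^{2} = \left(0 + \left(6 + \frac{99}{4} - \frac{121}{2}\right)\right)^{2} = \left(0 - \frac{119}{4}\right)^{2} = \left(- \frac{119}{4}\right)^{2} = \frac{14161}{16}$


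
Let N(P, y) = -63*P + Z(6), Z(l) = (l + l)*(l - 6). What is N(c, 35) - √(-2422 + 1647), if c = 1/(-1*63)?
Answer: 1 - 5*I*√31 ≈ 1.0 - 27.839*I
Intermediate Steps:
Z(l) = 2*l*(-6 + l) (Z(l) = (2*l)*(-6 + l) = 2*l*(-6 + l))
c = -1/63 (c = 1/(-63) = -1/63 ≈ -0.015873)
N(P, y) = -63*P (N(P, y) = -63*P + 2*6*(-6 + 6) = -63*P + 2*6*0 = -63*P + 0 = -63*P)
N(c, 35) - √(-2422 + 1647) = -63*(-1/63) - √(-2422 + 1647) = 1 - √(-775) = 1 - 5*I*√31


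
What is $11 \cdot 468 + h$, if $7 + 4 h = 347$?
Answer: $5233$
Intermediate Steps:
$h = 85$ ($h = - \frac{7}{4} + \frac{1}{4} \cdot 347 = - \frac{7}{4} + \frac{347}{4} = 85$)
$11 \cdot 468 + h = 11 \cdot 468 + 85 = 5148 + 85 = 5233$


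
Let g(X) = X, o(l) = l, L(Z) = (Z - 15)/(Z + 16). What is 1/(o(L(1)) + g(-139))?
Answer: -17/2377 ≈ -0.0071519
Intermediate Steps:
L(Z) = (-15 + Z)/(16 + Z)
1/(o(L(1)) + g(-139)) = 1/((-15 + 1)/(16 + 1) - 139) = 1/(-14/17 - 139) = 1/(-2377/17) = -17/2377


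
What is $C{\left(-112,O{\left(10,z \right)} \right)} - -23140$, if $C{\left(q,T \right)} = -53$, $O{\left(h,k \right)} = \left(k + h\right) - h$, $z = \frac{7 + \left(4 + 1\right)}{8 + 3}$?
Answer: $23087$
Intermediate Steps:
$z = \frac{12}{11}$ ($z = \frac{7 + 5}{11} = 12 \cdot \frac{1}{11} = \frac{12}{11} \approx 1.0909$)
$O{\left(h,k \right)} = k$ ($O{\left(h,k \right)} = \left(h + k\right) - h = k$)
$C{\left(-112,O{\left(10,z \right)} \right)} - -23140 = -53 - -23140 = -53 + 23140 = 23087$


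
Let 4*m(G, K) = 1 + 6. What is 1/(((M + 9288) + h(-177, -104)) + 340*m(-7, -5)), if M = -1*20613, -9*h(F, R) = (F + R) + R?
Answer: -9/96185 ≈ -9.3570e-5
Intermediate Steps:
m(G, K) = 7/4 (m(G, K) = (1 + 6)/4 = (¼)*7 = 7/4)
h(F, R) = -2*R/9 - F/9 (h(F, R) = -((F + R) + R)/9 = -(F + 2*R)/9 = -2*R/9 - F/9)
M = -20613
1/(((M + 9288) + h(-177, -104)) + 340*m(-7, -5)) = 1/(((-20613 + 9288) + (-2/9*(-104) - ⅑*(-177))) + 340*(7/4)) = 1/((-11325 + (208/9 + 59/3)) + 595) = 1/((-11325 + 385/9) + 595) = 1/(-101540/9 + 595) = 1/(-96185/9) = -9/96185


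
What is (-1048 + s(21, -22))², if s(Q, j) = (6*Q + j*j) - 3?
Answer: 194481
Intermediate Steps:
s(Q, j) = -3 + j² + 6*Q (s(Q, j) = (6*Q + j²) - 3 = (j² + 6*Q) - 3 = -3 + j² + 6*Q)
(-1048 + s(21, -22))² = (-1048 + (-3 + (-22)² + 6*21))² = (-1048 + (-3 + 484 + 126))² = (-1048 + 607)² = (-441)² = 194481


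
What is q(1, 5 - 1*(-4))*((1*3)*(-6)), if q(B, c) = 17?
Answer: -306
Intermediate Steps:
q(1, 5 - 1*(-4))*((1*3)*(-6)) = 17*((1*3)*(-6)) = 17*(3*(-6)) = 17*(-18) = -306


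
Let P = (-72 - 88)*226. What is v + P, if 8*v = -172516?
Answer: -115449/2 ≈ -57725.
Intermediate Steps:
v = -43129/2 (v = (1/8)*(-172516) = -43129/2 ≈ -21565.)
P = -36160 (P = -160*226 = -36160)
v + P = -43129/2 - 36160 = -115449/2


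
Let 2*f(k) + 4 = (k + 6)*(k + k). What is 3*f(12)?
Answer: 642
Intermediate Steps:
f(k) = -2 + k*(6 + k) (f(k) = -2 + ((k + 6)*(k + k))/2 = -2 + ((6 + k)*(2*k))/2 = -2 + (2*k*(6 + k))/2 = -2 + k*(6 + k))
3*f(12) = 3*(-2 + 12**2 + 6*12) = 3*(-2 + 144 + 72) = 3*214 = 642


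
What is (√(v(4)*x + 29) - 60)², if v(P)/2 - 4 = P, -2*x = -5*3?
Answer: (60 - √149)² ≈ 2284.2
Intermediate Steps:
x = 15/2 (x = -(-5)*3/2 = -½*(-15) = 15/2 ≈ 7.5000)
v(P) = 8 + 2*P
(√(v(4)*x + 29) - 60)² = (√((8 + 2*4)*(15/2) + 29) - 60)² = (√((8 + 8)*(15/2) + 29) - 60)² = (√(16*(15/2) + 29) - 60)² = (√(120 + 29) - 60)² = (√149 - 60)² = (-60 + √149)²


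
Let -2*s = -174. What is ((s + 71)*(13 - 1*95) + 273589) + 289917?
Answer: 550550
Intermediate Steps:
s = 87 (s = -½*(-174) = 87)
((s + 71)*(13 - 1*95) + 273589) + 289917 = ((87 + 71)*(13 - 1*95) + 273589) + 289917 = (158*(13 - 95) + 273589) + 289917 = (158*(-82) + 273589) + 289917 = (-12956 + 273589) + 289917 = 260633 + 289917 = 550550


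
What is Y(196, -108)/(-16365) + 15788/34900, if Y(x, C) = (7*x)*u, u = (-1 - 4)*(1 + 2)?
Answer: 16276877/9518975 ≈ 1.7099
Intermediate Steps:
u = -15 (u = -5*3 = -15)
Y(x, C) = -105*x (Y(x, C) = (7*x)*(-15) = -105*x)
Y(196, -108)/(-16365) + 15788/34900 = -105*196/(-16365) + 15788/34900 = -20580*(-1/16365) + 15788*(1/34900) = 1372/1091 + 3947/8725 = 16276877/9518975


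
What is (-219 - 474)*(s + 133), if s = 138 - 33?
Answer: -164934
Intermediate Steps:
s = 105
(-219 - 474)*(s + 133) = (-219 - 474)*(105 + 133) = -693*238 = -164934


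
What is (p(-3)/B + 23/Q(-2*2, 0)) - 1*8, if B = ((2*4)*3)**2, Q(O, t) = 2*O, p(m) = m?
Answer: -2089/192 ≈ -10.880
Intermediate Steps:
B = 576 (B = (8*3)**2 = 24**2 = 576)
(p(-3)/B + 23/Q(-2*2, 0)) - 1*8 = (-3/576 + 23/((2*(-2*2)))) - 1*8 = (-3*1/576 + 23/((2*(-4)))) - 8 = (-1/192 + 23/(-8)) - 8 = (-1/192 + 23*(-1/8)) - 8 = (-1/192 - 23/8) - 8 = -553/192 - 8 = -2089/192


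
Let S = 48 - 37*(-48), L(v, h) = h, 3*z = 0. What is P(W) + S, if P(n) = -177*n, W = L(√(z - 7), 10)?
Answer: 54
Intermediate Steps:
z = 0 (z = (⅓)*0 = 0)
W = 10
S = 1824 (S = 48 + 1776 = 1824)
P(W) + S = -177*10 + 1824 = -1770 + 1824 = 54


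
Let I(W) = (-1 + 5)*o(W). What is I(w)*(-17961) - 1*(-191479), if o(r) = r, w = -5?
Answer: 550699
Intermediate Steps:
I(W) = 4*W (I(W) = (-1 + 5)*W = 4*W)
I(w)*(-17961) - 1*(-191479) = (4*(-5))*(-17961) - 1*(-191479) = -20*(-17961) + 191479 = 359220 + 191479 = 550699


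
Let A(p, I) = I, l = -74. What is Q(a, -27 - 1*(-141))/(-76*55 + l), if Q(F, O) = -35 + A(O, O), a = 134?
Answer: -79/4254 ≈ -0.018571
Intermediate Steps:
Q(F, O) = -35 + O
Q(a, -27 - 1*(-141))/(-76*55 + l) = (-35 + (-27 - 1*(-141)))/(-76*55 - 74) = (-35 + (-27 + 141))/(-4180 - 74) = (-35 + 114)/(-4254) = 79*(-1/4254) = -79/4254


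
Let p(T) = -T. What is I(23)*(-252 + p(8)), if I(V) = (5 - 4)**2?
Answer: -260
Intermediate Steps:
I(V) = 1 (I(V) = 1**2 = 1)
I(23)*(-252 + p(8)) = 1*(-252 - 1*8) = 1*(-252 - 8) = 1*(-260) = -260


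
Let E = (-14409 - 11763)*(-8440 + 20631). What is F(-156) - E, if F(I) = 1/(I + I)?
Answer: 99547609823/312 ≈ 3.1906e+8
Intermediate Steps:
F(I) = 1/(2*I)
E = -319062852 (E = -26172*12191 = -319062852)
F(-156) - E = (1/2)/(-156) - 1*(-319062852) = (1/2)*(-1/156) + 319062852 = -1/312 + 319062852 = 99547609823/312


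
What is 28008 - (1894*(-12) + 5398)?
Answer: 45338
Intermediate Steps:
28008 - (1894*(-12) + 5398) = 28008 - (-22728 + 5398) = 28008 - 1*(-17330) = 28008 + 17330 = 45338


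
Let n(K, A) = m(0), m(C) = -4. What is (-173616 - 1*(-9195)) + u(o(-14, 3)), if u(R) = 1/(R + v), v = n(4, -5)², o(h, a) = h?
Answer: -328841/2 ≈ -1.6442e+5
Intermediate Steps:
n(K, A) = -4
v = 16 (v = (-4)² = 16)
u(R) = 1/(16 + R) (u(R) = 1/(R + 16) = 1/(16 + R))
(-173616 - 1*(-9195)) + u(o(-14, 3)) = (-173616 - 1*(-9195)) + 1/(16 - 14) = (-173616 + 9195) + 1/2 = -164421 + ½ = -328841/2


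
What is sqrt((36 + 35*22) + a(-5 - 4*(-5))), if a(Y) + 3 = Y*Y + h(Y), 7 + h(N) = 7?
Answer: 2*sqrt(257) ≈ 32.062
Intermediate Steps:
h(N) = 0 (h(N) = -7 + 7 = 0)
a(Y) = -3 + Y**2 (a(Y) = -3 + (Y*Y + 0) = -3 + (Y**2 + 0) = -3 + Y**2)
sqrt((36 + 35*22) + a(-5 - 4*(-5))) = sqrt((36 + 35*22) + (-3 + (-5 - 4*(-5))**2)) = sqrt((36 + 770) + (-3 + (-5 + 20)**2)) = sqrt(806 + (-3 + 15**2)) = sqrt(806 + (-3 + 225)) = sqrt(806 + 222) = sqrt(1028) = 2*sqrt(257)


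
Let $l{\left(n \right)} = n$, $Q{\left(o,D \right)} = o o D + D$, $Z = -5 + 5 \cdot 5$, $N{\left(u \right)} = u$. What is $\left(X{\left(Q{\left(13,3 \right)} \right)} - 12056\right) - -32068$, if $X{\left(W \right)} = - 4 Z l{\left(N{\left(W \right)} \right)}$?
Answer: $-20788$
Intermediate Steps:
$Z = 20$ ($Z = -5 + 25 = 20$)
$Q{\left(o,D \right)} = D + D o^{2}$ ($Q{\left(o,D \right)} = o^{2} D + D = D o^{2} + D = D + D o^{2}$)
$X{\left(W \right)} = - 80 W$ ($X{\left(W \right)} = \left(-4\right) 20 W = - 80 W$)
$\left(X{\left(Q{\left(13,3 \right)} \right)} - 12056\right) - -32068 = \left(- 80 \cdot 3 \left(1 + 13^{2}\right) - 12056\right) - -32068 = \left(- 80 \cdot 3 \left(1 + 169\right) - 12056\right) + 32068 = \left(- 80 \cdot 3 \cdot 170 - 12056\right) + 32068 = \left(\left(-80\right) 510 - 12056\right) + 32068 = \left(-40800 - 12056\right) + 32068 = -52856 + 32068 = -20788$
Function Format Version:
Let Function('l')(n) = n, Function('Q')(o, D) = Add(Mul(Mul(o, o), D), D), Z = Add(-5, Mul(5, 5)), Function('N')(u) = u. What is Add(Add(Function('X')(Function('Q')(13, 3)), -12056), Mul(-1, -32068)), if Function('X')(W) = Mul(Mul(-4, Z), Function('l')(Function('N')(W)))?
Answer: -20788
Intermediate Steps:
Z = 20 (Z = Add(-5, 25) = 20)
Function('Q')(o, D) = Add(D, Mul(D, Pow(o, 2))) (Function('Q')(o, D) = Add(Mul(Pow(o, 2), D), D) = Add(Mul(D, Pow(o, 2)), D) = Add(D, Mul(D, Pow(o, 2))))
Function('X')(W) = Mul(-80, W) (Function('X')(W) = Mul(Mul(-4, 20), W) = Mul(-80, W))
Add(Add(Function('X')(Function('Q')(13, 3)), -12056), Mul(-1, -32068)) = Add(Add(Mul(-80, Mul(3, Add(1, Pow(13, 2)))), -12056), Mul(-1, -32068)) = Add(Add(Mul(-80, Mul(3, Add(1, 169))), -12056), 32068) = Add(Add(Mul(-80, Mul(3, 170)), -12056), 32068) = Add(Add(Mul(-80, 510), -12056), 32068) = Add(Add(-40800, -12056), 32068) = Add(-52856, 32068) = -20788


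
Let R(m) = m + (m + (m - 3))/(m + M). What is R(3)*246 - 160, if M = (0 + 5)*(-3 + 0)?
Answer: 1033/2 ≈ 516.50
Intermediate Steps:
M = -15 (M = 5*(-3) = -15)
R(m) = m + (-3 + 2*m)/(-15 + m) (R(m) = m + (m + (m - 3))/(m - 15) = m + (m + (-3 + m))/(-15 + m) = m + (-3 + 2*m)/(-15 + m))
R(3)*246 - 160 = ((-3 + 3² - 13*3)/(-15 + 3))*246 - 160 = ((-3 + 9 - 39)/(-12))*246 - 160 = -1/12*(-33)*246 - 160 = (11/4)*246 - 160 = 1353/2 - 160 = 1033/2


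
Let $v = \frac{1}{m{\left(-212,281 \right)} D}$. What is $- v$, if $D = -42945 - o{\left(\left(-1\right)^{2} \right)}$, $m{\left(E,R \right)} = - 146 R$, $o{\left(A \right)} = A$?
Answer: $- \frac{1}{1761902596} \approx -5.6757 \cdot 10^{-10}$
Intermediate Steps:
$D = -42946$ ($D = -42945 - \left(-1\right)^{2} = -42945 - 1 = -42946$)
$v = \frac{1}{1761902596}$ ($v = \frac{1}{\left(-146\right) 281 \left(-42946\right)} = \frac{1}{-41026} \left(- \frac{1}{42946}\right) = \left(- \frac{1}{41026}\right) \left(- \frac{1}{42946}\right) = \frac{1}{1761902596} \approx 5.6757 \cdot 10^{-10}$)
$- v = \left(-1\right) \frac{1}{1761902596} = - \frac{1}{1761902596}$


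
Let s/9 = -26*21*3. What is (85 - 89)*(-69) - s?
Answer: 15018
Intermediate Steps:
s = -14742 (s = 9*(-26*21*3) = 9*(-546*3) = 9*(-1638) = -14742)
(85 - 89)*(-69) - s = (85 - 89)*(-69) - 1*(-14742) = -4*(-69) + 14742 = 276 + 14742 = 15018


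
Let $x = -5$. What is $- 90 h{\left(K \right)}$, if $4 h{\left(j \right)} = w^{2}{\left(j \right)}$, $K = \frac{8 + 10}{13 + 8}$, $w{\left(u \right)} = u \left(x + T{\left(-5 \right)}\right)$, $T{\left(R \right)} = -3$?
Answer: $- \frac{51840}{49} \approx -1058.0$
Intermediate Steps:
$w{\left(u \right)} = - 8 u$ ($w{\left(u \right)} = u \left(-5 - 3\right) = u \left(-8\right) = - 8 u$)
$K = \frac{6}{7}$ ($K = \frac{18}{21} = 18 \cdot \frac{1}{21} = \frac{6}{7} \approx 0.85714$)
$h{\left(j \right)} = 16 j^{2}$ ($h{\left(j \right)} = \frac{\left(- 8 j\right)^{2}}{4} = \frac{64 j^{2}}{4} = 16 j^{2}$)
$- 90 h{\left(K \right)} = - 90 \cdot 16 \left(\frac{6}{7}\right)^{2} = - 90 \cdot 16 \cdot \frac{36}{49} = \left(-90\right) \frac{576}{49} = - \frac{51840}{49}$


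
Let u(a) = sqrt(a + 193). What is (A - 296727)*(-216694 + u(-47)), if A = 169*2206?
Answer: -16487596378 + 76087*sqrt(146) ≈ -1.6487e+10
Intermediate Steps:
u(a) = sqrt(193 + a)
A = 372814
(A - 296727)*(-216694 + u(-47)) = (372814 - 296727)*(-216694 + sqrt(193 - 47)) = 76087*(-216694 + sqrt(146)) = -16487596378 + 76087*sqrt(146)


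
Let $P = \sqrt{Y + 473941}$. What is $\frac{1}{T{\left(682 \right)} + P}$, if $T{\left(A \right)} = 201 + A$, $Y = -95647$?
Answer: $\frac{883}{401395} - \frac{\sqrt{378294}}{401395} \approx 0.00066753$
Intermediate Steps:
$P = \sqrt{378294}$ ($P = \sqrt{-95647 + 473941} = \sqrt{378294} \approx 615.06$)
$\frac{1}{T{\left(682 \right)} + P} = \frac{1}{\left(201 + 682\right) + \sqrt{378294}} = \frac{1}{883 + \sqrt{378294}}$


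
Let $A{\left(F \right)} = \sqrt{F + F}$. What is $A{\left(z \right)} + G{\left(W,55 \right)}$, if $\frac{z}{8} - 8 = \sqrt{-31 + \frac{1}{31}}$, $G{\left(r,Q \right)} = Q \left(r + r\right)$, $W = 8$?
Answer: $880 + \frac{8 \sqrt{1922 + 62 i \sqrt{465}}}{31} \approx 891.92 + 3.7365 i$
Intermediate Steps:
$G{\left(r,Q \right)} = 2 Q r$ ($G{\left(r,Q \right)} = Q 2 r = 2 Q r$)
$z = 64 + \frac{64 i \sqrt{465}}{31}$ ($z = 64 + 8 \sqrt{-31 + \frac{1}{31}} = 64 + 8 \sqrt{- \frac{960}{31}} = 64 + 8 \frac{8 i \sqrt{465}}{31} = 64 + \frac{64 i \sqrt{465}}{31} \approx 64.0 + 44.519 i$)
$A{\left(F \right)} = \sqrt{2} \sqrt{F}$ ($A{\left(F \right)} = \sqrt{2 F} = \sqrt{2} \sqrt{F}$)
$A{\left(z \right)} + G{\left(W,55 \right)} = \sqrt{2} \sqrt{64 + \frac{64 i \sqrt{465}}{31}} + 2 \cdot 55 \cdot 8 = \sqrt{2} \sqrt{64 + \frac{64 i \sqrt{465}}{31}} + 880 = 880 + \sqrt{2} \sqrt{64 + \frac{64 i \sqrt{465}}{31}}$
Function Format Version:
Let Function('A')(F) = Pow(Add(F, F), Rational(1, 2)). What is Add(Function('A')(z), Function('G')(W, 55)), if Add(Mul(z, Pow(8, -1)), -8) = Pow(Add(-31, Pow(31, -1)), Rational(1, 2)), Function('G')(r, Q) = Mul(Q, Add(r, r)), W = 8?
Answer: Add(880, Mul(Rational(8, 31), Pow(Add(1922, Mul(62, I, Pow(465, Rational(1, 2)))), Rational(1, 2)))) ≈ Add(891.92, Mul(3.7365, I))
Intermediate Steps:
Function('G')(r, Q) = Mul(2, Q, r) (Function('G')(r, Q) = Mul(Q, Mul(2, r)) = Mul(2, Q, r))
z = Add(64, Mul(Rational(64, 31), I, Pow(465, Rational(1, 2)))) (z = Add(64, Mul(8, Pow(Add(-31, Pow(31, -1)), Rational(1, 2)))) = Add(64, Mul(8, Pow(Add(-31, Rational(1, 31)), Rational(1, 2)))) = Add(64, Mul(8, Pow(Rational(-960, 31), Rational(1, 2)))) = Add(64, Mul(8, Mul(Rational(8, 31), I, Pow(465, Rational(1, 2))))) = Add(64, Mul(Rational(64, 31), I, Pow(465, Rational(1, 2)))) ≈ Add(64.000, Mul(44.519, I)))
Function('A')(F) = Mul(Pow(2, Rational(1, 2)), Pow(F, Rational(1, 2))) (Function('A')(F) = Pow(Mul(2, F), Rational(1, 2)) = Mul(Pow(2, Rational(1, 2)), Pow(F, Rational(1, 2))))
Add(Function('A')(z), Function('G')(W, 55)) = Add(Mul(Pow(2, Rational(1, 2)), Pow(Add(64, Mul(Rational(64, 31), I, Pow(465, Rational(1, 2)))), Rational(1, 2))), Mul(2, 55, 8)) = Add(Mul(Pow(2, Rational(1, 2)), Pow(Add(64, Mul(Rational(64, 31), I, Pow(465, Rational(1, 2)))), Rational(1, 2))), 880) = Add(880, Mul(Pow(2, Rational(1, 2)), Pow(Add(64, Mul(Rational(64, 31), I, Pow(465, Rational(1, 2)))), Rational(1, 2))))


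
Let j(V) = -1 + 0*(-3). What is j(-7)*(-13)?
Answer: 13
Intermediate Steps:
j(V) = -1 (j(V) = -1 + 0 = -1)
j(-7)*(-13) = -1*(-13) = 13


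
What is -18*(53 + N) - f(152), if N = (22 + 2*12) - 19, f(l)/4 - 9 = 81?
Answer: -1800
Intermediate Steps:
f(l) = 360 (f(l) = 36 + 4*81 = 36 + 324 = 360)
N = 27 (N = (22 + 24) - 19 = 46 - 19 = 27)
-18*(53 + N) - f(152) = -18*(53 + 27) - 1*360 = -18*80 - 360 = -1440 - 360 = -1800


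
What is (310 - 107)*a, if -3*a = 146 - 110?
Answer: -2436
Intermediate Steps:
a = -12 (a = -(146 - 110)/3 = -⅓*36 = -12)
(310 - 107)*a = (310 - 107)*(-12) = 203*(-12) = -2436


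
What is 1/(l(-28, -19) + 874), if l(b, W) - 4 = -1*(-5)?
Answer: 1/883 ≈ 0.0011325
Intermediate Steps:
l(b, W) = 9 (l(b, W) = 4 - 1*(-5) = 4 + 5 = 9)
1/(l(-28, -19) + 874) = 1/(9 + 874) = 1/883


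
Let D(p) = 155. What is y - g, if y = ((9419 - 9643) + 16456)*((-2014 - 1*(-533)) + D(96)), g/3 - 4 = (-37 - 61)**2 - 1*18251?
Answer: -21497703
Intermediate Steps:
g = -25929 (g = 12 + 3*((-37 - 61)**2 - 1*18251) = 12 + 3*((-98)**2 - 18251) = 12 + 3*(9604 - 18251) = 12 + 3*(-8647) = 12 - 25941 = -25929)
y = -21523632 (y = ((9419 - 9643) + 16456)*((-2014 - 1*(-533)) + 155) = (-224 + 16456)*((-2014 + 533) + 155) = 16232*(-1481 + 155) = 16232*(-1326) = -21523632)
y - g = -21523632 - 1*(-25929) = -21523632 + 25929 = -21497703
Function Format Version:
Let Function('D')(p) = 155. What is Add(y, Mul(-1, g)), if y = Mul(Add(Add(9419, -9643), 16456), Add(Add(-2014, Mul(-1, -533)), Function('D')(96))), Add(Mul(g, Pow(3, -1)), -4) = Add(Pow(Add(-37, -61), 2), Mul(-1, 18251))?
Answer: -21497703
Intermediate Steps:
g = -25929 (g = Add(12, Mul(3, Add(Pow(Add(-37, -61), 2), Mul(-1, 18251)))) = Add(12, Mul(3, Add(Pow(-98, 2), -18251))) = Add(12, Mul(3, Add(9604, -18251))) = Add(12, Mul(3, -8647)) = Add(12, -25941) = -25929)
y = -21523632 (y = Mul(Add(Add(9419, -9643), 16456), Add(Add(-2014, Mul(-1, -533)), 155)) = Mul(Add(-224, 16456), Add(Add(-2014, 533), 155)) = Mul(16232, Add(-1481, 155)) = Mul(16232, -1326) = -21523632)
Add(y, Mul(-1, g)) = Add(-21523632, Mul(-1, -25929)) = Add(-21523632, 25929) = -21497703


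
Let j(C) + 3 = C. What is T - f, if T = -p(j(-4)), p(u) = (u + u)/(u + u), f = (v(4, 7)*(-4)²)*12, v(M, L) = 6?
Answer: -1153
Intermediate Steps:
f = 1152 (f = (6*(-4)²)*12 = (6*16)*12 = 96*12 = 1152)
j(C) = -3 + C
p(u) = 1 (p(u) = (2*u)/((2*u)) = (2*u)*(1/(2*u)) = 1)
T = -1 (T = -1*1 = -1)
T - f = -1 - 1*1152 = -1 - 1152 = -1153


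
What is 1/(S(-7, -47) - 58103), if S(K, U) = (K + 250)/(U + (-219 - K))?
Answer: -259/15048920 ≈ -1.7211e-5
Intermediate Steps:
S(K, U) = (250 + K)/(-219 + U - K)
1/(S(-7, -47) - 58103) = 1/((-250 - 1*(-7))/(219 - 7 - 1*(-47)) - 58103) = 1/((-250 + 7)/(219 - 7 + 47) - 58103) = 1/(-243/259 - 58103) = 1/(-15048920/259) = -259/15048920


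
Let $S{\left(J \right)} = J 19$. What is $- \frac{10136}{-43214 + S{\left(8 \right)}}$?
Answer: $\frac{5068}{21531} \approx 0.23538$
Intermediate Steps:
$S{\left(J \right)} = 19 J$
$- \frac{10136}{-43214 + S{\left(8 \right)}} = - \frac{10136}{-43214 + 19 \cdot 8} = - \frac{10136}{-43214 + 152} = - \frac{10136}{-43062} = \left(-10136\right) \left(- \frac{1}{43062}\right) = \frac{5068}{21531}$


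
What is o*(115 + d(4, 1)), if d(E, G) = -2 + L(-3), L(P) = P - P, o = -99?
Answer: -11187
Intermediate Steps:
L(P) = 0
d(E, G) = -2 (d(E, G) = -2 + 0 = -2)
o*(115 + d(4, 1)) = -99*(115 - 2) = -99*113 = -11187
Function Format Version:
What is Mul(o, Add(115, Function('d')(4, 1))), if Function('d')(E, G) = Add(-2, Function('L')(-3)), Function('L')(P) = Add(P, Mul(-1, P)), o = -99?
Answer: -11187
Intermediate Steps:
Function('L')(P) = 0
Function('d')(E, G) = -2 (Function('d')(E, G) = Add(-2, 0) = -2)
Mul(o, Add(115, Function('d')(4, 1))) = Mul(-99, Add(115, -2)) = Mul(-99, 113) = -11187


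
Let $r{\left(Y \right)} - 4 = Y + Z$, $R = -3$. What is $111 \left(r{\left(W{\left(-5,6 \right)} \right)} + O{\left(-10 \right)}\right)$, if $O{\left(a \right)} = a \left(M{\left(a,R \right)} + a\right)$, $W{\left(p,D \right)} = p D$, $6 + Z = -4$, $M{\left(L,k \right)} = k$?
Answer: $10434$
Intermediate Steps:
$Z = -10$ ($Z = -6 - 4 = -10$)
$W{\left(p,D \right)} = D p$
$r{\left(Y \right)} = -6 + Y$ ($r{\left(Y \right)} = 4 + \left(Y - 10\right) = 4 + \left(-10 + Y\right) = -6 + Y$)
$O{\left(a \right)} = a \left(-3 + a\right)$
$111 \left(r{\left(W{\left(-5,6 \right)} \right)} + O{\left(-10 \right)}\right) = 111 \left(\left(-6 + 6 \left(-5\right)\right) - 10 \left(-3 - 10\right)\right) = 111 \left(\left(-6 - 30\right) - -130\right) = 111 \left(-36 + 130\right) = 111 \cdot 94 = 10434$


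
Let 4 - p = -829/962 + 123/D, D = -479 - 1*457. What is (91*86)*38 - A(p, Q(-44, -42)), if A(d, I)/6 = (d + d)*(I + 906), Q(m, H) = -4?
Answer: 117047537/481 ≈ 2.4334e+5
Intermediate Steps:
D = -936 (D = -479 - 457 = -936)
p = 57641/11544 (p = 4 - (-829/962 + 123/(-936)) = 4 - (-829*1/962 + 123*(-1/936)) = 4 - (-829/962 - 41/312) = 4 - 1*(-11465/11544) = 4 + 11465/11544 = 57641/11544 ≈ 4.9932)
A(d, I) = 12*d*(906 + I) (A(d, I) = 6*((d + d)*(I + 906)) = 6*((2*d)*(906 + I)) = 6*(2*d*(906 + I)) = 12*d*(906 + I))
(91*86)*38 - A(p, Q(-44, -42)) = (91*86)*38 - 12*57641*(906 - 4)/11544 = 7826*38 - 12*57641*902/11544 = 297388 - 1*25996091/481 = 297388 - 25996091/481 = 117047537/481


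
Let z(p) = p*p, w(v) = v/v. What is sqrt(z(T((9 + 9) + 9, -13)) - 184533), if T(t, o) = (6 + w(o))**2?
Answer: 2*I*sqrt(45533) ≈ 426.77*I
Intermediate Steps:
w(v) = 1
T(t, o) = 49 (T(t, o) = (6 + 1)**2 = 7**2 = 49)
z(p) = p**2
sqrt(z(T((9 + 9) + 9, -13)) - 184533) = sqrt(49**2 - 184533) = sqrt(2401 - 184533) = sqrt(-182132) = 2*I*sqrt(45533)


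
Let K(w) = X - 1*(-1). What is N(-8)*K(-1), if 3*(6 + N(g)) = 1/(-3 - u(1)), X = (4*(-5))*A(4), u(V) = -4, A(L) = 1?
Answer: 323/3 ≈ 107.67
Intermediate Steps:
X = -20 (X = (4*(-5))*1 = -20*1 = -20)
N(g) = -17/3 (N(g) = -6 + 1/(3*(-3 - 1*(-4))) = -6 + 1/(3*(-3 + 4)) = -6 + (⅓)/1 = -6 + (⅓)*1 = -6 + ⅓ = -17/3)
K(w) = -19 (K(w) = -20 - 1*(-1) = -20 + 1 = -19)
N(-8)*K(-1) = -17/3*(-19) = 323/3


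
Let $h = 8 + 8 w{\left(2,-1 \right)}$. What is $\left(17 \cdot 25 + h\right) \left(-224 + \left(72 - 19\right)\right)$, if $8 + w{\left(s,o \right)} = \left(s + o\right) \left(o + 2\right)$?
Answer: $-64467$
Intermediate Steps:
$w{\left(s,o \right)} = -8 + \left(2 + o\right) \left(o + s\right)$ ($w{\left(s,o \right)} = -8 + \left(s + o\right) \left(o + 2\right) = -8 + \left(o + s\right) \left(2 + o\right) = -8 + \left(2 + o\right) \left(o + s\right)$)
$h = -48$ ($h = 8 + 8 \left(-8 + \left(-1\right)^{2} + 2 \left(-1\right) + 2 \cdot 2 - 2\right) = 8 + 8 \left(-8 + 1 - 2 + 4 - 2\right) = 8 + 8 \left(-7\right) = 8 - 56 = -48$)
$\left(17 \cdot 25 + h\right) \left(-224 + \left(72 - 19\right)\right) = \left(17 \cdot 25 - 48\right) \left(-224 + \left(72 - 19\right)\right) = \left(425 - 48\right) \left(-224 + 53\right) = 377 \left(-171\right) = -64467$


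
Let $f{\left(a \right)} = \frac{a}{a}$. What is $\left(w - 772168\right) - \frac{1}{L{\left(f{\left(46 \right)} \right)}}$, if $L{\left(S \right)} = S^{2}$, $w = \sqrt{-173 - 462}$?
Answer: $-772169 + i \sqrt{635} \approx -7.7217 \cdot 10^{5} + 25.199 i$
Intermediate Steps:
$w = i \sqrt{635}$ ($w = \sqrt{-635} = i \sqrt{635} \approx 25.199 i$)
$f{\left(a \right)} = 1$
$\left(w - 772168\right) - \frac{1}{L{\left(f{\left(46 \right)} \right)}} = \left(i \sqrt{635} - 772168\right) - \frac{1}{1^{2}} = \left(i \sqrt{635} - 772168\right) - 1^{-1} = \left(-772168 + i \sqrt{635}\right) - 1 = -772169 + i \sqrt{635}$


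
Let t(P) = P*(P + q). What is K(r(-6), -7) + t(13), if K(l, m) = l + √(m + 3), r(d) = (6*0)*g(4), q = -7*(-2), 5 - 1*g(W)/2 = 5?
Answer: 351 + 2*I ≈ 351.0 + 2.0*I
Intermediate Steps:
g(W) = 0 (g(W) = 10 - 2*5 = 10 - 10 = 0)
q = 14
r(d) = 0 (r(d) = (6*0)*0 = 0*0 = 0)
t(P) = P*(14 + P) (t(P) = P*(P + 14) = P*(14 + P))
K(l, m) = l + √(3 + m)
K(r(-6), -7) + t(13) = (0 + √(3 - 7)) + 13*(14 + 13) = (0 + √(-4)) + 13*27 = (0 + 2*I) + 351 = 2*I + 351 = 351 + 2*I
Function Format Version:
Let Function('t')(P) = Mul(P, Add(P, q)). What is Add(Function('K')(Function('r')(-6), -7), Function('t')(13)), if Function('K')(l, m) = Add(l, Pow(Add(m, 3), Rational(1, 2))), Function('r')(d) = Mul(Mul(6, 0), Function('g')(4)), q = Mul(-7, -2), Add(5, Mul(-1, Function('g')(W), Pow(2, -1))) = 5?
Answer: Add(351, Mul(2, I)) ≈ Add(351.00, Mul(2.0000, I))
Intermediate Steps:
Function('g')(W) = 0 (Function('g')(W) = Add(10, Mul(-2, 5)) = Add(10, -10) = 0)
q = 14
Function('r')(d) = 0 (Function('r')(d) = Mul(Mul(6, 0), 0) = Mul(0, 0) = 0)
Function('t')(P) = Mul(P, Add(14, P)) (Function('t')(P) = Mul(P, Add(P, 14)) = Mul(P, Add(14, P)))
Function('K')(l, m) = Add(l, Pow(Add(3, m), Rational(1, 2)))
Add(Function('K')(Function('r')(-6), -7), Function('t')(13)) = Add(Add(0, Pow(Add(3, -7), Rational(1, 2))), Mul(13, Add(14, 13))) = Add(Add(0, Pow(-4, Rational(1, 2))), Mul(13, 27)) = Add(Add(0, Mul(2, I)), 351) = Add(Mul(2, I), 351) = Add(351, Mul(2, I))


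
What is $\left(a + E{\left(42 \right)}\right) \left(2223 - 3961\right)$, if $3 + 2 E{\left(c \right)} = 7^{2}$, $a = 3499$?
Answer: $-6121236$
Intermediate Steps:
$E{\left(c \right)} = 23$ ($E{\left(c \right)} = - \frac{3}{2} + \frac{7^{2}}{2} = - \frac{3}{2} + \frac{1}{2} \cdot 49 = - \frac{3}{2} + \frac{49}{2} = 23$)
$\left(a + E{\left(42 \right)}\right) \left(2223 - 3961\right) = \left(3499 + 23\right) \left(2223 - 3961\right) = 3522 \left(-1738\right) = -6121236$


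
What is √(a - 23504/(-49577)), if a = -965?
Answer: I*√2370687908677/49577 ≈ 31.057*I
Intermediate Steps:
√(a - 23504/(-49577)) = √(-965 - 23504/(-49577)) = √(-965 - 23504*(-1/49577)) = √(-965 + 23504/49577) = √(-47818301/49577) = I*√2370687908677/49577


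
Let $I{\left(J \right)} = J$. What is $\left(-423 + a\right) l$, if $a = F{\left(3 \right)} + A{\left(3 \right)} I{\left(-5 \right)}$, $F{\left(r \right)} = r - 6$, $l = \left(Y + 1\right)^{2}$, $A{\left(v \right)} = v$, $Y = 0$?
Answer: $-441$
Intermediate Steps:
$l = 1$ ($l = \left(0 + 1\right)^{2} = 1^{2} = 1$)
$F{\left(r \right)} = -6 + r$ ($F{\left(r \right)} = r - 6 = -6 + r$)
$a = -18$ ($a = \left(-6 + 3\right) + 3 \left(-5\right) = -3 - 15 = -18$)
$\left(-423 + a\right) l = \left(-423 - 18\right) 1 = \left(-441\right) 1 = -441$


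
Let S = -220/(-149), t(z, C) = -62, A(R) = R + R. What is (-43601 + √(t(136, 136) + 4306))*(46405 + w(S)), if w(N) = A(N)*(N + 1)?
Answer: -44926460153765/22201 + 2060799530*√1061/22201 ≈ -2.0206e+9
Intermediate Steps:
A(R) = 2*R
S = 220/149 (S = -220*(-1/149) = 220/149 ≈ 1.4765)
w(N) = 2*N*(1 + N) (w(N) = (2*N)*(N + 1) = (2*N)*(1 + N) = 2*N*(1 + N))
(-43601 + √(t(136, 136) + 4306))*(46405 + w(S)) = (-43601 + √(-62 + 4306))*(46405 + 2*(220/149)*(1 + 220/149)) = (-43601 + √4244)*(46405 + 2*(220/149)*(369/149)) = (-43601 + 2*√1061)*(46405 + 162360/22201) = (-43601 + 2*√1061)*(1030399765/22201) = -44926460153765/22201 + 2060799530*√1061/22201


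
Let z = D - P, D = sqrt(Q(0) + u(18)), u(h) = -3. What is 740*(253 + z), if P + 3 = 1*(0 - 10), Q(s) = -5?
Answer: 196840 + 1480*I*sqrt(2) ≈ 1.9684e+5 + 2093.0*I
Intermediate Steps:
P = -13 (P = -3 + 1*(0 - 10) = -3 + 1*(-10) = -3 - 10 = -13)
D = 2*I*sqrt(2) (D = sqrt(-5 - 3) = sqrt(-8) = 2*I*sqrt(2) ≈ 2.8284*I)
z = 13 + 2*I*sqrt(2) (z = 2*I*sqrt(2) - 1*(-13) = 2*I*sqrt(2) + 13 = 13 + 2*I*sqrt(2) ≈ 13.0 + 2.8284*I)
740*(253 + z) = 740*(253 + (13 + 2*I*sqrt(2))) = 740*(266 + 2*I*sqrt(2)) = 196840 + 1480*I*sqrt(2)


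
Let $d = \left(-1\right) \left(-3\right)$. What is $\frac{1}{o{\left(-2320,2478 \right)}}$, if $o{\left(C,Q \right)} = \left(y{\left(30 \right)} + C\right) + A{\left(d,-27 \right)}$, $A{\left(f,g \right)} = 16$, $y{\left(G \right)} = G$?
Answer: $- \frac{1}{2274} \approx -0.00043975$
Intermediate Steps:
$d = 3$
$o{\left(C,Q \right)} = 46 + C$ ($o{\left(C,Q \right)} = \left(30 + C\right) + 16 = 46 + C$)
$\frac{1}{o{\left(-2320,2478 \right)}} = \frac{1}{46 - 2320} = \frac{1}{-2274} = - \frac{1}{2274}$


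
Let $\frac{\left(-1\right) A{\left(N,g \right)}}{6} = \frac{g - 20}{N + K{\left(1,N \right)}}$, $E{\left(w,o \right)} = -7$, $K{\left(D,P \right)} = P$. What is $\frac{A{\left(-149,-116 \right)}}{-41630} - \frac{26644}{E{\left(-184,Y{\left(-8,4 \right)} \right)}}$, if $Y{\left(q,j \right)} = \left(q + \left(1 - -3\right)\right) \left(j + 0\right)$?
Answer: $\frac{82634635568}{21710045} \approx 3806.3$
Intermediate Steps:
$Y{\left(q,j \right)} = j \left(4 + q\right)$ ($Y{\left(q,j \right)} = \left(q + \left(1 + 3\right)\right) j = \left(q + 4\right) j = \left(4 + q\right) j = j \left(4 + q\right)$)
$A{\left(N,g \right)} = - \frac{3 \left(-20 + g\right)}{N}$ ($A{\left(N,g \right)} = - 6 \frac{g - 20}{N + N} = - 6 \frac{-20 + g}{2 N} = - \frac{3 \left(-20 + g\right)}{N}$)
$\frac{A{\left(-149,-116 \right)}}{-41630} - \frac{26644}{E{\left(-184,Y{\left(-8,4 \right)} \right)}} = \frac{3 \frac{1}{-149} \left(20 - -116\right)}{-41630} - \frac{26644}{-7} = 3 \left(- \frac{1}{149}\right) \left(20 + 116\right) \left(- \frac{1}{41630}\right) - - \frac{26644}{7} = 3 \left(- \frac{1}{149}\right) 136 \left(- \frac{1}{41630}\right) + \frac{26644}{7} = \left(- \frac{408}{149}\right) \left(- \frac{1}{41630}\right) + \frac{26644}{7} = \frac{204}{3101435} + \frac{26644}{7} = \frac{82634635568}{21710045}$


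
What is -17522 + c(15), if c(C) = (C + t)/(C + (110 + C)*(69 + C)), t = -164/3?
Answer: -552731609/31545 ≈ -17522.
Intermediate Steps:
t = -164/3 (t = -164*⅓ = -164/3 ≈ -54.667)
c(C) = (-164/3 + C)/(C + (69 + C)*(110 + C)) (c(C) = (C - 164/3)/(C + (110 + C)*(69 + C)) = (-164/3 + C)/(C + (69 + C)*(110 + C)))
-17522 + c(15) = -17522 + (-164/3 + 15)/(7590 + 15² + 180*15) = -17522 - 119/3/(7590 + 225 + 2700) = -17522 - 119/3/10515 = -17522 + (1/10515)*(-119/3) = -17522 - 119/31545 = -552731609/31545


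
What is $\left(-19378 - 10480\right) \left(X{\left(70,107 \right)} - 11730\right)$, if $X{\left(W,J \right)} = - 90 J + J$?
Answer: $634572074$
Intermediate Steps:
$X{\left(W,J \right)} = - 89 J$
$\left(-19378 - 10480\right) \left(X{\left(70,107 \right)} - 11730\right) = \left(-19378 - 10480\right) \left(\left(-89\right) 107 - 11730\right) = - 29858 \left(-9523 - 11730\right) = \left(-29858\right) \left(-21253\right) = 634572074$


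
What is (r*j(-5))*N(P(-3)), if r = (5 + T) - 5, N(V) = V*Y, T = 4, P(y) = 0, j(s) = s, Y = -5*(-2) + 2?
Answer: 0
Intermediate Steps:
Y = 12 (Y = 10 + 2 = 12)
N(V) = 12*V (N(V) = V*12 = 12*V)
r = 4 (r = (5 + 4) - 5 = 9 - 5 = 4)
(r*j(-5))*N(P(-3)) = (4*(-5))*(12*0) = -20*0 = 0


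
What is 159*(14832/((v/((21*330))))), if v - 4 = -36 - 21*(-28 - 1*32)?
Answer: 4085733960/307 ≈ 1.3309e+7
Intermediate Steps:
v = 1228 (v = 4 + (-36 - 21*(-28 - 1*32)) = 4 + (-36 - 21*(-28 - 32)) = 4 + (-36 - 21*(-60)) = 4 + (-36 + 1260) = 4 + 1224 = 1228)
159*(14832/((v/((21*330))))) = 159*(14832/((1228/((21*330))))) = 159*(14832/((1228/6930))) = 159*(14832/((1228*(1/6930)))) = 159*(14832/(614/3465)) = 159*(14832*(3465/614)) = 159*(25696440/307) = 4085733960/307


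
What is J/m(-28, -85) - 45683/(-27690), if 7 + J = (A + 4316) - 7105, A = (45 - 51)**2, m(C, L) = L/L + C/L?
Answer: -6490911821/3128970 ≈ -2074.5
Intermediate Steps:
m(C, L) = 1 + C/L
A = 36 (A = (-6)**2 = 36)
J = -2760 (J = -7 + ((36 + 4316) - 7105) = -7 + (4352 - 7105) = -7 - 2753 = -2760)
J/m(-28, -85) - 45683/(-27690) = -2760*(-85/(-28 - 85)) - 45683/(-27690) = -2760/((-1/85*(-113))) - 45683*(-1/27690) = -2760/113/85 + 45683/27690 = -2760*85/113 + 45683/27690 = -234600/113 + 45683/27690 = -6490911821/3128970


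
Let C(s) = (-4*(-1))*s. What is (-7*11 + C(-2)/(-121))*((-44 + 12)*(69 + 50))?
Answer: 35448672/121 ≈ 2.9296e+5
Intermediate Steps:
C(s) = 4*s
(-7*11 + C(-2)/(-121))*((-44 + 12)*(69 + 50)) = (-7*11 + (4*(-2))/(-121))*((-44 + 12)*(69 + 50)) = (-77 - 8*(-1/121))*(-32*119) = (-77 + 8/121)*(-3808) = -9309/121*(-3808) = 35448672/121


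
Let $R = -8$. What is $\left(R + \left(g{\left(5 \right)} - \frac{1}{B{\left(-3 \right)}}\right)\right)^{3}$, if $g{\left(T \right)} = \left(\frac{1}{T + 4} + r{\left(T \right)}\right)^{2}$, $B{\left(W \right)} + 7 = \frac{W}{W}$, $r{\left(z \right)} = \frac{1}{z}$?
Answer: $- \frac{30761388603037}{66430125000} \approx -463.06$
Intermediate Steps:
$B{\left(W \right)} = -6$ ($B{\left(W \right)} = -7 + \frac{W}{W} = -7 + 1 = -6$)
$g{\left(T \right)} = \left(\frac{1}{T} + \frac{1}{4 + T}\right)^{2}$ ($g{\left(T \right)} = \left(\frac{1}{T + 4} + \frac{1}{T}\right)^{2} = \left(\frac{1}{4 + T} + \frac{1}{T}\right)^{2} = \left(\frac{1}{T} + \frac{1}{4 + T}\right)^{2}$)
$\left(R + \left(g{\left(5 \right)} - \frac{1}{B{\left(-3 \right)}}\right)\right)^{3} = \left(-8 + \left(\frac{4 \left(2 + 5\right)^{2}}{25 \left(4 + 5\right)^{2}} - \frac{1}{-6}\right)\right)^{3} = \left(-8 + \left(4 \cdot \frac{1}{25} \cdot 7^{2} \cdot \frac{1}{81} - - \frac{1}{6}\right)\right)^{3} = \left(-8 + \left(4 \cdot \frac{1}{25} \cdot 49 \cdot \frac{1}{81} + \frac{1}{6}\right)\right)^{3} = \left(-8 + \left(\frac{196}{2025} + \frac{1}{6}\right)\right)^{3} = \left(-8 + \frac{1067}{4050}\right)^{3} = \left(- \frac{31333}{4050}\right)^{3} = - \frac{30761388603037}{66430125000}$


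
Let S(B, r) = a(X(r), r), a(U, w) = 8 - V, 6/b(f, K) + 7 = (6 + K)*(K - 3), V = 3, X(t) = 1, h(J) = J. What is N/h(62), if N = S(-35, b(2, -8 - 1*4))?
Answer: 5/62 ≈ 0.080645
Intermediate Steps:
b(f, K) = 6/(-7 + (-3 + K)*(6 + K)) (b(f, K) = 6/(-7 + (6 + K)*(K - 3)) = 6/(-7 + (6 + K)*(-3 + K)) = 6/(-7 + (-3 + K)*(6 + K)))
a(U, w) = 5 (a(U, w) = 8 - 1*3 = 8 - 3 = 5)
S(B, r) = 5
N = 5
N/h(62) = 5/62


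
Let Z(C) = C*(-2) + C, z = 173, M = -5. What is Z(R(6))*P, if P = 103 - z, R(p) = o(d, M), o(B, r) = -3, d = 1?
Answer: -210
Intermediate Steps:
R(p) = -3
Z(C) = -C (Z(C) = -2*C + C = -C)
P = -70 (P = 103 - 1*173 = 103 - 173 = -70)
Z(R(6))*P = -1*(-3)*(-70) = 3*(-70) = -210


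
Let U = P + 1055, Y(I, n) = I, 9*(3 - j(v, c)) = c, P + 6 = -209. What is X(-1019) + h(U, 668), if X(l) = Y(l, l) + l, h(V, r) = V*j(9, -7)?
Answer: 3406/3 ≈ 1135.3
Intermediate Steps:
P = -215 (P = -6 - 209 = -215)
j(v, c) = 3 - c/9
U = 840 (U = -215 + 1055 = 840)
h(V, r) = 34*V/9 (h(V, r) = V*(3 - ⅑*(-7)) = V*(3 + 7/9) = V*(34/9) = 34*V/9)
X(l) = 2*l (X(l) = l + l = 2*l)
X(-1019) + h(U, 668) = 2*(-1019) + (34/9)*840 = -2038 + 9520/3 = 3406/3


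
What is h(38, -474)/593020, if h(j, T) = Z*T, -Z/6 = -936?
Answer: -665496/148255 ≈ -4.4889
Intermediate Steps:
Z = 5616 (Z = -6*(-936) = 5616)
h(j, T) = 5616*T
h(38, -474)/593020 = (5616*(-474))/593020 = -2661984*1/593020 = -665496/148255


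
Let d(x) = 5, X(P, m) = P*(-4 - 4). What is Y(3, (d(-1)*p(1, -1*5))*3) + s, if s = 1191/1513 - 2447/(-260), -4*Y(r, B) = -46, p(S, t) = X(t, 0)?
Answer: 8535841/393380 ≈ 21.699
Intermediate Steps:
X(P, m) = -8*P (X(P, m) = P*(-8) = -8*P)
p(S, t) = -8*t
Y(r, B) = 23/2 (Y(r, B) = -1/4*(-46) = 23/2)
s = 4011971/393380 (s = 1191*(1/1513) - 2447*(-1/260) = 1191/1513 + 2447/260 = 4011971/393380 ≈ 10.199)
Y(3, (d(-1)*p(1, -1*5))*3) + s = 23/2 + 4011971/393380 = 8535841/393380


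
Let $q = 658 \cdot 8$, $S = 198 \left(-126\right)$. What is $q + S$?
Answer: $-19684$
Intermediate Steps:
$S = -24948$
$q = 5264$
$q + S = 5264 - 24948 = -19684$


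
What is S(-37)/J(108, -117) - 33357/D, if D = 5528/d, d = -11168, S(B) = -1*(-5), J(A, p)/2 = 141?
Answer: 13131720359/194862 ≈ 67390.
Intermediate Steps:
J(A, p) = 282 (J(A, p) = 2*141 = 282)
S(B) = 5
D = -691/1396 (D = 5528/(-11168) = 5528*(-1/11168) = -691/1396 ≈ -0.49499)
S(-37)/J(108, -117) - 33357/D = 5/282 - 33357/(-691/1396) = 5*(1/282) - 33357*(-1396/691) = 5/282 + 46566372/691 = 13131720359/194862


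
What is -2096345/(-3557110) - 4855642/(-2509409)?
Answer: 4506527944945/1785248769598 ≈ 2.5243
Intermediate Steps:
-2096345/(-3557110) - 4855642/(-2509409) = -2096345*(-1/3557110) - 4855642*(-1/2509409) = 419269/711422 + 4855642/2509409 = 4506527944945/1785248769598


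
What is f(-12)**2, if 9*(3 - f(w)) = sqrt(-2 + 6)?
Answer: 625/81 ≈ 7.7160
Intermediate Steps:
f(w) = 25/9 (f(w) = 3 - sqrt(-2 + 6)/9 = 3 - sqrt(4)/9 = 3 - 1/9*2 = 3 - 2/9 = 25/9)
f(-12)**2 = (25/9)**2 = 625/81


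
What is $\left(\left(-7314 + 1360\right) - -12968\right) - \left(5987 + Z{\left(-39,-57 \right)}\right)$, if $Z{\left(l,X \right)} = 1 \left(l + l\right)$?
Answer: $1105$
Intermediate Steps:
$Z{\left(l,X \right)} = 2 l$ ($Z{\left(l,X \right)} = 1 \cdot 2 l = 2 l$)
$\left(\left(-7314 + 1360\right) - -12968\right) - \left(5987 + Z{\left(-39,-57 \right)}\right) = \left(\left(-7314 + 1360\right) - -12968\right) - \left(5987 + 2 \left(-39\right)\right) = \left(-5954 + 12968\right) - 5909 = 7014 + \left(-5987 + 78\right) = 7014 - 5909 = 1105$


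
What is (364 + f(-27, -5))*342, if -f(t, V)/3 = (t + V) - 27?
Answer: 185022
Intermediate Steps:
f(t, V) = 81 - 3*V - 3*t (f(t, V) = -3*((t + V) - 27) = -3*((V + t) - 27) = -3*(-27 + V + t) = 81 - 3*V - 3*t)
(364 + f(-27, -5))*342 = (364 + (81 - 3*(-5) - 3*(-27)))*342 = (364 + (81 + 15 + 81))*342 = (364 + 177)*342 = 541*342 = 185022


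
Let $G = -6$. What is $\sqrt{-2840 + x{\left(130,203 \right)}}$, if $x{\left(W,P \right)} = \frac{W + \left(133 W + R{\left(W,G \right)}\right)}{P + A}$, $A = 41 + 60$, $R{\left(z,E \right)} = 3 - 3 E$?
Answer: $\frac{3 i \sqrt{1785829}}{76} \approx 52.751 i$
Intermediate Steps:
$A = 101$
$x{\left(W,P \right)} = \frac{21 + 134 W}{101 + P}$ ($x{\left(W,P \right)} = \frac{W + \left(133 W + \left(3 - -18\right)\right)}{P + 101} = \frac{W + \left(133 W + \left(3 + 18\right)\right)}{101 + P} = \frac{W + \left(133 W + 21\right)}{101 + P} = \frac{W + \left(21 + 133 W\right)}{101 + P} = \frac{21 + 134 W}{101 + P}$)
$\sqrt{-2840 + x{\left(130,203 \right)}} = \sqrt{-2840 + \frac{21 + 134 \cdot 130}{101 + 203}} = \sqrt{-2840 + \frac{21 + 17420}{304}} = \sqrt{-2840 + \frac{1}{304} \cdot 17441} = \sqrt{-2840 + \frac{17441}{304}} = \sqrt{- \frac{845919}{304}} = \frac{3 i \sqrt{1785829}}{76}$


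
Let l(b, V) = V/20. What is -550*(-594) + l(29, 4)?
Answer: 1633501/5 ≈ 3.2670e+5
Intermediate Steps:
l(b, V) = V/20 (l(b, V) = V*(1/20) = V/20)
-550*(-594) + l(29, 4) = -550*(-594) + (1/20)*4 = 326700 + ⅕ = 1633501/5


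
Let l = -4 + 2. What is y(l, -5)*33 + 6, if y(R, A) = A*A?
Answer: 831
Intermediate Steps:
l = -2
y(R, A) = A²
y(l, -5)*33 + 6 = (-5)²*33 + 6 = 25*33 + 6 = 825 + 6 = 831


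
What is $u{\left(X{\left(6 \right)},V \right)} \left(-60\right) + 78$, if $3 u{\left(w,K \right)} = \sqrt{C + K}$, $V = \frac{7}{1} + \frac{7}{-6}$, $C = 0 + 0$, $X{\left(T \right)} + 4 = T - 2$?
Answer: $78 - \frac{10 \sqrt{210}}{3} \approx 29.695$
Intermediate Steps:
$X{\left(T \right)} = -6 + T$ ($X{\left(T \right)} = -4 + \left(T - 2\right) = -4 + \left(-2 + T\right) = -6 + T$)
$C = 0$
$V = \frac{35}{6}$ ($V = 7 \cdot 1 + 7 \left(- \frac{1}{6}\right) = 7 - \frac{7}{6} = \frac{35}{6} \approx 5.8333$)
$u{\left(w,K \right)} = \frac{\sqrt{K}}{3}$ ($u{\left(w,K \right)} = \frac{\sqrt{0 + K}}{3} = \frac{\sqrt{K}}{3}$)
$u{\left(X{\left(6 \right)},V \right)} \left(-60\right) + 78 = \frac{\sqrt{\frac{35}{6}}}{3} \left(-60\right) + 78 = \frac{\frac{1}{6} \sqrt{210}}{3} \left(-60\right) + 78 = \frac{\sqrt{210}}{18} \left(-60\right) + 78 = - \frac{10 \sqrt{210}}{3} + 78 = 78 - \frac{10 \sqrt{210}}{3}$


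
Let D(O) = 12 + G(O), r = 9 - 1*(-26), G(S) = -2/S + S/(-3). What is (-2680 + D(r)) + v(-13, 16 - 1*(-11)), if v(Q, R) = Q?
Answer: -282736/105 ≈ -2692.7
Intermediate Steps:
G(S) = -2/S - S/3 (G(S) = -2/S + S*(-1/3) = -2/S - S/3)
r = 35 (r = 9 + 26 = 35)
D(O) = 12 - 2/O - O/3 (D(O) = 12 + (-2/O - O/3) = 12 - 2/O - O/3)
(-2680 + D(r)) + v(-13, 16 - 1*(-11)) = (-2680 + (12 - 2/35 - 1/3*35)) - 13 = (-2680 + (12 - 2*1/35 - 35/3)) - 13 = (-2680 + (12 - 2/35 - 35/3)) - 13 = (-2680 + 29/105) - 13 = -281371/105 - 13 = -282736/105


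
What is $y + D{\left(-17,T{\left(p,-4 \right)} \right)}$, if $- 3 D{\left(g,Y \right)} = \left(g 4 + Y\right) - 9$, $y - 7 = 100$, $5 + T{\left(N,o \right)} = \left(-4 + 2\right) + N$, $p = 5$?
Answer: $\frac{400}{3} \approx 133.33$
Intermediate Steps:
$T{\left(N,o \right)} = -7 + N$ ($T{\left(N,o \right)} = -5 + \left(\left(-4 + 2\right) + N\right) = -5 + \left(-2 + N\right) = -7 + N$)
$y = 107$ ($y = 7 + 100 = 107$)
$D{\left(g,Y \right)} = 3 - \frac{4 g}{3} - \frac{Y}{3}$ ($D{\left(g,Y \right)} = - \frac{\left(g 4 + Y\right) - 9}{3} = - \frac{\left(4 g + Y\right) - 9}{3} = - \frac{\left(Y + 4 g\right) - 9}{3} = - \frac{-9 + Y + 4 g}{3} = 3 - \frac{4 g}{3} - \frac{Y}{3}$)
$y + D{\left(-17,T{\left(p,-4 \right)} \right)} = 107 - \left(- \frac{77}{3} + \frac{-7 + 5}{3}\right) = 107 + \left(3 + \frac{68}{3} - - \frac{2}{3}\right) = 107 + \left(3 + \frac{68}{3} + \frac{2}{3}\right) = 107 + \frac{79}{3} = \frac{400}{3}$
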